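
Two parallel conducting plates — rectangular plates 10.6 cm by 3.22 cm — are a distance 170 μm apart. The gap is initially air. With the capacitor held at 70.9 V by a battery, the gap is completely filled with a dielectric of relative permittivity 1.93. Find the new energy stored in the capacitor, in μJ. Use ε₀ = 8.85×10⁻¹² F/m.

0.862 μJ

A = 10.6 × 3.22 cm² = 3.41×10⁻³ m².
Initially C₁ = ε₀A/d = 8.85×10⁻¹² × 3.41×10⁻³ / 1.70×10⁻⁴ = 1.78×10⁻¹⁰ F.
U₁ = 4.47×10⁻⁷ J.
Battery connected ⇒ V is held fixed. C₂ = 1.93 C₁ and U = ½CV², so U₂/U₁ = C₂/C₁ = 1.93.
U₂ = 1.93 × 4.47×10⁻⁷ = 8.62×10⁻⁷ J.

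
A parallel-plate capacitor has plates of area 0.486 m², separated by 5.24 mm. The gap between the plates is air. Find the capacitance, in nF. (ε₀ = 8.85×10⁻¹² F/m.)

C ≈ 0.821 nF

C = ε₀A/d = 8.85×10⁻¹² × 0.486 / 5.24×10⁻³ = 8.21×10⁻¹⁰ F.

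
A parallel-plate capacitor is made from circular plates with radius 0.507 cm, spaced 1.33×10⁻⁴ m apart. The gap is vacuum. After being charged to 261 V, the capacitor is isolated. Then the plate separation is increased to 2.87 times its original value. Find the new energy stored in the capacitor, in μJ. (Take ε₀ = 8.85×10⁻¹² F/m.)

U ≈ 0.525 μJ

A = π(0.507 cm)² = 8.08×10⁻⁵ m².
Initially C₁ = ε₀A/d = 8.85×10⁻¹² × 8.08×10⁻⁵ / 1.33×10⁻⁴ = 5.37×10⁻¹² F.
U₁ = 1.83×10⁻⁷ J.
Isolated ⇒ Q is held fixed. C₂ = 0.348 C₁ and U = Q²/(2C), so U₂/U₁ = C₁/C₂ = 2.87.
U₂ = 2.87 × 1.83×10⁻⁷ = 5.25×10⁻⁷ J.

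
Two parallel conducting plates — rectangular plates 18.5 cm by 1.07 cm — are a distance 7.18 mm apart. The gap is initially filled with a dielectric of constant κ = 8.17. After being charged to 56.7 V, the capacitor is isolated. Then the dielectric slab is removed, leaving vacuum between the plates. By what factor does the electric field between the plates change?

Isolated ⇒ Q is held fixed.
V₂ = Q/C₂ = V₁/0.122; E = V/d, so E₂/E₁ = (V₂/V₁)(d₁/d₂) = 8.17.

E₂/E₁ ≈ 8.17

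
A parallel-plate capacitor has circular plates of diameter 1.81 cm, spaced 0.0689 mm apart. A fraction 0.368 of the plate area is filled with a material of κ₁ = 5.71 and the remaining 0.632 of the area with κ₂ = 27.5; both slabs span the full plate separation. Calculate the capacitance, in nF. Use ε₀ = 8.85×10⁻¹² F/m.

C ≈ 0.644 nF

A = π(1.81/2 cm)² = 2.57×10⁻⁴ m².
Side-by-side slabs ⇒ two capacitors in parallel, each spanning the full gap.
C₁ = κ₁ε₀A₁/d = 5.71 × 8.85×10⁻¹² × 9.47×10⁻⁵ / 6.89×10⁻⁵ = 6.94×10⁻¹¹ F.
C₂ = κ₂ε₀A₂/d = 27.5 × 8.85×10⁻¹² × 1.63×10⁻⁴ / 6.89×10⁻⁵ = 5.74×10⁻¹⁰ F.
C = C₁ + C₂ = 6.44×10⁻¹⁰ F.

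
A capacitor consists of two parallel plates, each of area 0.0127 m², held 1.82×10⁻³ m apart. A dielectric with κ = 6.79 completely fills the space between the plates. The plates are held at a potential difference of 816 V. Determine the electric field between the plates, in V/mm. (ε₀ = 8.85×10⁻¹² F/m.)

E ≈ 448 V/mm

E = V/d = 816 / 1.82×10⁻³ = 4.48×10⁵ V/m.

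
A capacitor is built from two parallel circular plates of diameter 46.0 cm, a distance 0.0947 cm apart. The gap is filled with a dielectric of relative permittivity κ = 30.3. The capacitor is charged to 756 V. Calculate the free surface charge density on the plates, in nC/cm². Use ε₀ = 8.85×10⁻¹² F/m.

σ ≈ 21.4 nC/cm²

A = π(46.0/2 cm)² = 0.166 m².
C = κε₀A/d = 30.3 × 8.85×10⁻¹² × 0.166 / 9.47×10⁻⁴ = 4.71×10⁻⁸ F.
σ = Q/A = CV/A = 4.71×10⁻⁸ × 756 / 0.166 = 2.14×10⁻⁴ C/m².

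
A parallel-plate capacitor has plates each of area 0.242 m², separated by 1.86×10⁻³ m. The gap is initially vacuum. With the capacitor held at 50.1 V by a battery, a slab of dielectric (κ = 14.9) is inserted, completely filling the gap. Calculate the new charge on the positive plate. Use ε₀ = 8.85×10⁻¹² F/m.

Initially C₁ = ε₀A/d = 8.85×10⁻¹² × 0.242 / 1.86×10⁻³ = 1.15×10⁻⁹ F.
Q₁ = 5.77×10⁻⁸ C.
Battery connected ⇒ V is held fixed. C₂ = 14.9 C₁ and Q = CV, so Q₂/Q₁ = C₂/C₁ = 14.9.
Q₂ = 14.9 × 5.77×10⁻⁸ = 8.60×10⁻⁷ C.

0.860 μC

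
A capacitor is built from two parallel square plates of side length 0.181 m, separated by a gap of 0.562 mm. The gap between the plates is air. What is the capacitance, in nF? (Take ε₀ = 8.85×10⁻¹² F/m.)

A = (0.181 m)² = 3.28×10⁻² m².
C = ε₀A/d = 8.85×10⁻¹² × 3.28×10⁻² / 5.62×10⁻⁴ = 5.16×10⁻¹⁰ F.

C ≈ 0.516 nF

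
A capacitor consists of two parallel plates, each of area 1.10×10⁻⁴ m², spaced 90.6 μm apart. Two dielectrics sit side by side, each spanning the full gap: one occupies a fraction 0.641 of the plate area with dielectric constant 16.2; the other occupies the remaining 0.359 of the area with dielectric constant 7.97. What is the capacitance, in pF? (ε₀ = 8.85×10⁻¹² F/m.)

C ≈ 142 pF

Side-by-side slabs ⇒ two capacitors in parallel, each spanning the full gap.
C₁ = κ₁ε₀A₁/d = 16.2 × 8.85×10⁻¹² × 7.05×10⁻⁵ / 9.06×10⁻⁵ = 1.12×10⁻¹⁰ F.
C₂ = κ₂ε₀A₂/d = 7.97 × 8.85×10⁻¹² × 3.95×10⁻⁵ / 9.06×10⁻⁵ = 3.07×10⁻¹¹ F.
C = C₁ + C₂ = 1.42×10⁻¹⁰ F.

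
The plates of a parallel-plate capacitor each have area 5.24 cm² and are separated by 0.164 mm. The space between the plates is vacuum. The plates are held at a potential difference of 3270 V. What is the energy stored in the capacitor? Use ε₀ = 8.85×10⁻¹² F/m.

A = 5.24 cm² = 5.24×10⁻⁴ m².
C = ε₀A/d = 8.85×10⁻¹² × 5.24×10⁻⁴ / 1.64×10⁻⁴ = 2.83×10⁻¹¹ F.
U = ½CV² = ½ × 2.83×10⁻¹¹ × (3270)² = 1.51×10⁻⁴ J.

U ≈ 151 μJ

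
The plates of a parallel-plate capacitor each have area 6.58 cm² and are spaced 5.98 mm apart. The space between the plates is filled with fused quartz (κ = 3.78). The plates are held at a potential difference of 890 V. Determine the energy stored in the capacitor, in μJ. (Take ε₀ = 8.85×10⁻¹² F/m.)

U ≈ 1.46 μJ

A = 6.58 cm² = 6.58×10⁻⁴ m².
C = κε₀A/d = 3.78 × 8.85×10⁻¹² × 6.58×10⁻⁴ / 5.98×10⁻³ = 3.68×10⁻¹² F.
U = ½CV² = ½ × 3.68×10⁻¹² × (890)² = 1.46×10⁻⁶ J.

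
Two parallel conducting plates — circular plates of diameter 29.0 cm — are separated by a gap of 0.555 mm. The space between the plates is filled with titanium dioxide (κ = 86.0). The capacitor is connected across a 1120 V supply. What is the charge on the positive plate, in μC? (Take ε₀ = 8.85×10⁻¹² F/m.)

A = π(29.0/2 cm)² = 6.61×10⁻² m².
C = κε₀A/d = 86.0 × 8.85×10⁻¹² × 6.61×10⁻² / 5.55×10⁻⁴ = 9.06×10⁻⁸ F.
Q = CV = 9.06×10⁻⁸ × 1120 = 1.01×10⁻⁴ C.

101 μC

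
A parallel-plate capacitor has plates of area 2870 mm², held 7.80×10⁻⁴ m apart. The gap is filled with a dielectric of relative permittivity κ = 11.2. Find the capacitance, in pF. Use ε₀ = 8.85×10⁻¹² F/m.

A = 2870 mm² = 2.87×10⁻³ m².
C = κε₀A/d = 11.2 × 8.85×10⁻¹² × 2.87×10⁻³ / 7.80×10⁻⁴ = 3.65×10⁻¹⁰ F.

C ≈ 365 pF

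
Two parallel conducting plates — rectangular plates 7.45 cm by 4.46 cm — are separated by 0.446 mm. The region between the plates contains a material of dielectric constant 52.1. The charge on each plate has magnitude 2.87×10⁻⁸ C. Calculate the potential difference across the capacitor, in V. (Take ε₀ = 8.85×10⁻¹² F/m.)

A = 7.45 × 4.46 cm² = 3.32×10⁻³ m².
C = κε₀A/d = 52.1 × 8.85×10⁻¹² × 3.32×10⁻³ / 4.46×10⁻⁴ = 3.44×10⁻⁹ F.
V = Q/C = 2.87×10⁻⁸ / 3.44×10⁻⁹ = 8.35 V.

V ≈ 8.35 V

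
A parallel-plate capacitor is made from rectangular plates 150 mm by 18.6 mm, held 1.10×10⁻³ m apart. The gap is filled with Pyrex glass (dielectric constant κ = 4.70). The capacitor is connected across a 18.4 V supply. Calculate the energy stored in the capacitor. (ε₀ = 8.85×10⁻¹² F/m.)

A = 150 × 18.6 mm² = 2.79×10⁻³ m².
C = κε₀A/d = 4.70 × 8.85×10⁻¹² × 2.79×10⁻³ / 1.10×10⁻³ = 1.06×10⁻¹⁰ F.
U = ½CV² = ½ × 1.06×10⁻¹⁰ × (18.4)² = 1.79×10⁻⁸ J.

17.9 nJ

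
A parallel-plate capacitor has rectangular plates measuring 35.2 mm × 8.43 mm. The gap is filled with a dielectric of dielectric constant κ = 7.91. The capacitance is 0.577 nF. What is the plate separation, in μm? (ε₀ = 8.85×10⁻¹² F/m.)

d ≈ 36.0 μm

A = 35.2 × 8.43 mm² = 2.97×10⁻⁴ m².
d = κε₀A/C = 7.91 × 8.85×10⁻¹² × 2.97×10⁻⁴ / 5.77×10⁻¹⁰ = 3.60×10⁻⁵ m.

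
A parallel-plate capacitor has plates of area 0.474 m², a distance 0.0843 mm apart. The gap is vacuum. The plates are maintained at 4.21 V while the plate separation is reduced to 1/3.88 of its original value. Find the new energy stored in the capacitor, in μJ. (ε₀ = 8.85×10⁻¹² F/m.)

U ≈ 1.71 μJ

Initially C₁ = ε₀A/d = 8.85×10⁻¹² × 0.474 / 8.43×10⁻⁵ = 4.98×10⁻⁸ F.
U₁ = 4.41×10⁻⁷ J.
Battery connected ⇒ V is held fixed. C₂ = 3.88 C₁ and U = ½CV², so U₂/U₁ = C₂/C₁ = 3.88.
U₂ = 3.88 × 4.41×10⁻⁷ = 1.71×10⁻⁶ J.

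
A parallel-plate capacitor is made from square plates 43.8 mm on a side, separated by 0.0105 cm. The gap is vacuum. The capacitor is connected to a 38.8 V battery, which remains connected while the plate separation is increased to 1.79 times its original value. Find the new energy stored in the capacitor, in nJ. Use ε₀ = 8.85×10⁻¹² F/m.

68.0 nJ

A = (43.8 mm)² = 1.92×10⁻³ m².
Initially C₁ = ε₀A/d = 8.85×10⁻¹² × 1.92×10⁻³ / 1.05×10⁻⁴ = 1.62×10⁻¹⁰ F.
U₁ = 1.22×10⁻⁷ J.
Battery connected ⇒ V is held fixed. C₂ = 0.559 C₁ and U = ½CV², so U₂/U₁ = C₂/C₁ = 0.559.
U₂ = 0.559 × 1.22×10⁻⁷ = 6.80×10⁻⁸ J.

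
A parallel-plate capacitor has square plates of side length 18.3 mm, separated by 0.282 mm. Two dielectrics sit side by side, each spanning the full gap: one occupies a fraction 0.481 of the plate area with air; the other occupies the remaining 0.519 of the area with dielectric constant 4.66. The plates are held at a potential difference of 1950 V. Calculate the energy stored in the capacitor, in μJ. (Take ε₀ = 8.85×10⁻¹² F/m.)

A = (18.3 mm)² = 3.35×10⁻⁴ m².
Side-by-side slabs ⇒ two capacitors in parallel, each spanning the full gap.
C₁ = κ₁ε₀A₁/d = 1.00 × 8.85×10⁻¹² × 1.61×10⁻⁴ / 2.82×10⁻⁴ = 5.06×10⁻¹² F.
C₂ = κ₂ε₀A₂/d = 4.66 × 8.85×10⁻¹² × 1.74×10⁻⁴ / 2.82×10⁻⁴ = 2.54×10⁻¹¹ F.
C = C₁ + C₂ = 3.05×10⁻¹¹ F.
U = ½CV² = ½ × 3.05×10⁻¹¹ × (1950)² = 5.79×10⁻⁵ J.

U ≈ 57.9 μJ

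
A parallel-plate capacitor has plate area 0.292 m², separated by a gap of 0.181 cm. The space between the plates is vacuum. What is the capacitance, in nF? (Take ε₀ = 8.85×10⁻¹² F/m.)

1.43 nF

C = ε₀A/d = 8.85×10⁻¹² × 0.292 / 1.81×10⁻³ = 1.43×10⁻⁹ F.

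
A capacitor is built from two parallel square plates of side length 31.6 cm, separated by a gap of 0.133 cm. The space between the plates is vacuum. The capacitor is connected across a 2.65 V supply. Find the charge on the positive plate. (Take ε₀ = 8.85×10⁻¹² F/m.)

1.76 nC

A = (31.6 cm)² = 9.99×10⁻² m².
C = ε₀A/d = 8.85×10⁻¹² × 9.99×10⁻² / 1.33×10⁻³ = 6.64×10⁻¹⁰ F.
Q = CV = 6.64×10⁻¹⁰ × 2.65 = 1.76×10⁻⁹ C.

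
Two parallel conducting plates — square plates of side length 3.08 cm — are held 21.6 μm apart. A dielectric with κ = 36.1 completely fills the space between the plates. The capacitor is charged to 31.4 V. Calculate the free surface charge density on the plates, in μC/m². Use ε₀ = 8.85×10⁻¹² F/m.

A = (3.08 cm)² = 9.49×10⁻⁴ m².
C = κε₀A/d = 36.1 × 8.85×10⁻¹² × 9.49×10⁻⁴ / 2.16×10⁻⁵ = 1.40×10⁻⁸ F.
σ = Q/A = CV/A = 1.40×10⁻⁸ × 31.4 / 9.49×10⁻⁴ = 4.64×10⁻⁴ C/m².

464 μC/m²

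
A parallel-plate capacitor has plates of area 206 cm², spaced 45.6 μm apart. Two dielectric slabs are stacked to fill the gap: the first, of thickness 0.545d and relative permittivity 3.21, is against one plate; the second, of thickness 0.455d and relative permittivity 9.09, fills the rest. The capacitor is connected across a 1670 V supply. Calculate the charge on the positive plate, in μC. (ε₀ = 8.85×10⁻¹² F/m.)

A = 206 cm² = 2.06×10⁻² m².
Stacked slabs ⇒ two capacitors in series, each with the full plate area.
C₁ = κ₁ε₀A/d₁ = 3.21 × 8.85×10⁻¹² × 2.06×10⁻² / 2.49×10⁻⁵ = 2.35×10⁻⁸ F.
C₂ = κ₂ε₀A/d₂ = 9.09 × 8.85×10⁻¹² × 2.06×10⁻² / 2.07×10⁻⁵ = 7.99×10⁻⁸ F.
C = (1/C₁ + 1/C₂)⁻¹ = 1.82×10⁻⁸ F.
Q = CV = 1.82×10⁻⁸ × 1670 = 3.04×10⁻⁵ C.

Q ≈ 30.4 μC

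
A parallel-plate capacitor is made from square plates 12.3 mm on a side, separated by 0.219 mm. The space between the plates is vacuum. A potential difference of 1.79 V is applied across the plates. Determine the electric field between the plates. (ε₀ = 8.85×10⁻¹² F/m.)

E = V/d = 1.79 / 2.19×10⁻⁴ = 8.17×10³ V/m.

E ≈ 8.17 kV/m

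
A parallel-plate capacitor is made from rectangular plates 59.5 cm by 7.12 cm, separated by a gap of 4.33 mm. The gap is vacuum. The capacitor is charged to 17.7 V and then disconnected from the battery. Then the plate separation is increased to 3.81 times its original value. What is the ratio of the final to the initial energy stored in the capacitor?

Isolated ⇒ Q is held fixed.
C₂ = 0.262 C₁ and U = Q²/(2C), so U₂/U₁ = C₁/C₂ = 3.81.

3.81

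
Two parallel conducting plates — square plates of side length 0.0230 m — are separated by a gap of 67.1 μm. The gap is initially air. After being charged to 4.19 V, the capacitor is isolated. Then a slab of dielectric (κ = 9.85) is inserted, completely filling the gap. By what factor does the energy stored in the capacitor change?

U₂/U₁ ≈ 0.102

Isolated ⇒ Q is held fixed.
C₂ = 9.85 C₁ and U = Q²/(2C), so U₂/U₁ = C₁/C₂ = 0.102.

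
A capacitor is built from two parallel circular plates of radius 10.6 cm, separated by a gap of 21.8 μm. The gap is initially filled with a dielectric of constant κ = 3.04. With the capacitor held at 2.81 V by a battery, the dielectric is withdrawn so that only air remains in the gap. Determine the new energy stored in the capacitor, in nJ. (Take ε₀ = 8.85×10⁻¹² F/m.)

A = π(10.6 cm)² = 3.53×10⁻² m².
Initially C₁ = κε₀A/d = 3.04 × 8.85×10⁻¹² × 3.53×10⁻² / 2.18×10⁻⁵ = 4.36×10⁻⁸ F.
U₁ = 1.72×10⁻⁷ J.
Battery connected ⇒ V is held fixed. C₂ = 0.329 C₁ and U = ½CV², so U₂/U₁ = C₂/C₁ = 0.329.
U₂ = 0.329 × 1.72×10⁻⁷ = 5.66×10⁻⁸ J.

U ≈ 56.6 nJ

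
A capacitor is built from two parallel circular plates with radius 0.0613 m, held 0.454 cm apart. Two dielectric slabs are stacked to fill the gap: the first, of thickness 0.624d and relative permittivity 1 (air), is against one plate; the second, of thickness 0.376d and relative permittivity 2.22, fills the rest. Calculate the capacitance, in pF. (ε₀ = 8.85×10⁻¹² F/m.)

29.0 pF

A = π(0.0613 m)² = 1.18×10⁻² m².
Stacked slabs ⇒ two capacitors in series, each with the full plate area.
C₁ = κ₁ε₀A/d₁ = 1.00 × 8.85×10⁻¹² × 1.18×10⁻² / 2.83×10⁻³ = 3.69×10⁻¹¹ F.
C₂ = κ₂ε₀A/d₂ = 2.22 × 8.85×10⁻¹² × 1.18×10⁻² / 1.71×10⁻³ = 1.36×10⁻¹⁰ F.
C = (1/C₁ + 1/C₂)⁻¹ = 2.90×10⁻¹¹ F.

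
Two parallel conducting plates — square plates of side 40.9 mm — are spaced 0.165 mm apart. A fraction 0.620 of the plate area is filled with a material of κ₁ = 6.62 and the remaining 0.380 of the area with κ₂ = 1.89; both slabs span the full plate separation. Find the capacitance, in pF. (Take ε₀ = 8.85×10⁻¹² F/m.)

A = (40.9 mm)² = 1.67×10⁻³ m².
Side-by-side slabs ⇒ two capacitors in parallel, each spanning the full gap.
C₁ = κ₁ε₀A₁/d = 6.62 × 8.85×10⁻¹² × 1.04×10⁻³ / 1.65×10⁻⁴ = 3.68×10⁻¹⁰ F.
C₂ = κ₂ε₀A₂/d = 1.89 × 8.85×10⁻¹² × 6.36×10⁻⁴ / 1.65×10⁻⁴ = 6.44×10⁻¹¹ F.
C = C₁ + C₂ = 4.33×10⁻¹⁰ F.

C ≈ 433 pF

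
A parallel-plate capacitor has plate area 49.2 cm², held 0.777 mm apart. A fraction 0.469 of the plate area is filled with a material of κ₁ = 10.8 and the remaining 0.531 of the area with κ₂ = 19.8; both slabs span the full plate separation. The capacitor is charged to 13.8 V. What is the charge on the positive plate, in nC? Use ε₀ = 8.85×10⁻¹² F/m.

A = 49.2 cm² = 4.92×10⁻³ m².
Side-by-side slabs ⇒ two capacitors in parallel, each spanning the full gap.
C₁ = κ₁ε₀A₁/d = 10.8 × 8.85×10⁻¹² × 2.31×10⁻³ / 7.77×10⁻⁴ = 2.84×10⁻¹⁰ F.
C₂ = κ₂ε₀A₂/d = 19.8 × 8.85×10⁻¹² × 2.61×10⁻³ / 7.77×10⁻⁴ = 5.89×10⁻¹⁰ F.
C = C₁ + C₂ = 8.73×10⁻¹⁰ F.
Q = CV = 8.73×10⁻¹⁰ × 13.8 = 1.20×10⁻⁸ C.

Q ≈ 12.0 nC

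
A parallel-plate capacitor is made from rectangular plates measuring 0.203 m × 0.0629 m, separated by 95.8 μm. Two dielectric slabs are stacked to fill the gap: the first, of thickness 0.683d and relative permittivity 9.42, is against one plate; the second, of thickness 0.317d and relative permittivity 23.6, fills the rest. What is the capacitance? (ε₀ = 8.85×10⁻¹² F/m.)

A = 0.203 × 0.0629 m² = 1.28×10⁻² m².
Stacked slabs ⇒ two capacitors in series, each with the full plate area.
C₁ = κ₁ε₀A/d₁ = 9.42 × 8.85×10⁻¹² × 1.28×10⁻² / 6.54×10⁻⁵ = 1.63×10⁻⁸ F.
C₂ = κ₂ε₀A/d₂ = 23.6 × 8.85×10⁻¹² × 1.28×10⁻² / 3.04×10⁻⁵ = 8.78×10⁻⁸ F.
C = (1/C₁ + 1/C₂)⁻¹ = 1.37×10⁻⁸ F.

13.7 nF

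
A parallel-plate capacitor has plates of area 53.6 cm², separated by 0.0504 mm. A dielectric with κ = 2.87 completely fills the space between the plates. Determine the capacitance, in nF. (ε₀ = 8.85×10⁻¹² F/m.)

C ≈ 2.70 nF

A = 53.6 cm² = 5.36×10⁻³ m².
C = κε₀A/d = 2.87 × 8.85×10⁻¹² × 5.36×10⁻³ / 5.04×10⁻⁵ = 2.70×10⁻⁹ F.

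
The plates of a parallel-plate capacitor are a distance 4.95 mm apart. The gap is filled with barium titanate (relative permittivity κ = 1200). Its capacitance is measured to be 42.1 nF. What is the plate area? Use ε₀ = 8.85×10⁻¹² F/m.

A ≈ 196 cm²

A = Cd/(κε₀) = 4.21×10⁻⁸ × 4.95×10⁻³ / (1200 × 8.85×10⁻¹²) = 1.96×10⁻² m².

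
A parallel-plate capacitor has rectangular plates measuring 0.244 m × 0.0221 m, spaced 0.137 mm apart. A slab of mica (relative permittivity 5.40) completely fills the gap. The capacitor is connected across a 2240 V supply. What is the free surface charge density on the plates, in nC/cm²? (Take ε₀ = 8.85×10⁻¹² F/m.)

A = 0.244 × 0.0221 m² = 5.39×10⁻³ m².
C = κε₀A/d = 5.40 × 8.85×10⁻¹² × 5.39×10⁻³ / 1.37×10⁻⁴ = 1.88×10⁻⁹ F.
σ = Q/A = CV/A = 1.88×10⁻⁹ × 2240 / 5.39×10⁻³ = 7.81×10⁻⁴ C/m².

78.1 nC/cm²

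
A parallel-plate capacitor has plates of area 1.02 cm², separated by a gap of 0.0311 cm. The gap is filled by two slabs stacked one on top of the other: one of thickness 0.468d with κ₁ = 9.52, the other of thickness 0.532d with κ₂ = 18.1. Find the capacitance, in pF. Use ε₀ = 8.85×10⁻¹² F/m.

A = 1.02 cm² = 1.02×10⁻⁴ m².
Stacked slabs ⇒ two capacitors in series, each with the full plate area.
C₁ = κ₁ε₀A/d₁ = 9.52 × 8.85×10⁻¹² × 1.02×10⁻⁴ / 1.46×10⁻⁴ = 5.90×10⁻¹¹ F.
C₂ = κ₂ε₀A/d₂ = 18.1 × 8.85×10⁻¹² × 1.02×10⁻⁴ / 1.65×10⁻⁴ = 9.88×10⁻¹¹ F.
C = (1/C₁ + 1/C₂)⁻¹ = 3.70×10⁻¹¹ F.

37.0 pF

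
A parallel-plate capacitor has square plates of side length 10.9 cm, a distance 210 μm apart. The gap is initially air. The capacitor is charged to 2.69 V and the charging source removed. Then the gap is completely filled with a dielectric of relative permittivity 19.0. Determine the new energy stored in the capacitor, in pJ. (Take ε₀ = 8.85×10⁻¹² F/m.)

A = (10.9 cm)² = 1.19×10⁻² m².
Initially C₁ = ε₀A/d = 8.85×10⁻¹² × 1.19×10⁻² / 2.10×10⁻⁴ = 5.01×10⁻¹⁰ F.
U₁ = 1.81×10⁻⁹ J.
Isolated ⇒ Q is held fixed. C₂ = 19.0 C₁ and U = Q²/(2C), so U₂/U₁ = C₁/C₂ = 0.0526.
U₂ = 0.0526 × 1.81×10⁻⁹ = 9.53×10⁻¹¹ J.

U ≈ 95.3 pJ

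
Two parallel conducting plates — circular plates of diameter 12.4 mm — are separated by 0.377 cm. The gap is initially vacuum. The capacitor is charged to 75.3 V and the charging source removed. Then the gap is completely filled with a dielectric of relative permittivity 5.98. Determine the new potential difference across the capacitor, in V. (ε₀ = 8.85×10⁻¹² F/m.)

12.6 V

A = π(12.4/2 mm)² = 1.21×10⁻⁴ m².
Initially C₁ = ε₀A/d = 8.85×10⁻¹² × 1.21×10⁻⁴ / 3.77×10⁻³ = 2.83×10⁻¹³ F.
V₁ = 75.3 V.
Isolated ⇒ Q is held fixed. C₂ = 5.98 C₁ and V = Q/C, so V₂/V₁ = C₁/C₂ = 0.167.
V₂ = 0.167 × 75.3 = 12.6 V.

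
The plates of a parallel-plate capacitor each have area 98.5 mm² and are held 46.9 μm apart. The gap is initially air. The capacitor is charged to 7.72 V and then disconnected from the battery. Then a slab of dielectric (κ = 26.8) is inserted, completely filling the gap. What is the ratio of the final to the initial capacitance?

C = κε₀A/d scales with κ, so C₂/C₁ = κ = 26.8.

26.8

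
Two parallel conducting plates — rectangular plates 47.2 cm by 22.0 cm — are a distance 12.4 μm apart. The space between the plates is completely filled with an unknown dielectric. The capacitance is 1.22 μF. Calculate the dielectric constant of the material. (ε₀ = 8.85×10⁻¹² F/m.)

A = 47.2 × 22.0 cm² = 0.104 m².
κ = Cd/(ε₀A) = 1.22×10⁻⁶ × 1.24×10⁻⁵ / (8.85×10⁻¹² × 0.104) = 16.5.

16.5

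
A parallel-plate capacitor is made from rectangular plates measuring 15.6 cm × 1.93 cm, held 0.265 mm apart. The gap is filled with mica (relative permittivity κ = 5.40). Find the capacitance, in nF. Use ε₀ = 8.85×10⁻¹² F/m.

C ≈ 0.543 nF

A = 15.6 × 1.93 cm² = 3.01×10⁻³ m².
C = κε₀A/d = 5.40 × 8.85×10⁻¹² × 3.01×10⁻³ / 2.65×10⁻⁴ = 5.43×10⁻¹⁰ F.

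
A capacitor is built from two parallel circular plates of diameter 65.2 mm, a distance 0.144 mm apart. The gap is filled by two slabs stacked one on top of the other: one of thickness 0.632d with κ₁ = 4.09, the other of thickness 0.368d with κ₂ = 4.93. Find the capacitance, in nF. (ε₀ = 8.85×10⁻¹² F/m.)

A = π(65.2/2 mm)² = 3.34×10⁻³ m².
Stacked slabs ⇒ two capacitors in series, each with the full plate area.
C₁ = κ₁ε₀A/d₁ = 4.09 × 8.85×10⁻¹² × 3.34×10⁻³ / 9.10×10⁻⁵ = 1.33×10⁻⁹ F.
C₂ = κ₂ε₀A/d₂ = 4.93 × 8.85×10⁻¹² × 3.34×10⁻³ / 5.30×10⁻⁵ = 2.75×10⁻⁹ F.
C = (1/C₁ + 1/C₂)⁻¹ = 8.95×10⁻¹⁰ F.

0.895 nF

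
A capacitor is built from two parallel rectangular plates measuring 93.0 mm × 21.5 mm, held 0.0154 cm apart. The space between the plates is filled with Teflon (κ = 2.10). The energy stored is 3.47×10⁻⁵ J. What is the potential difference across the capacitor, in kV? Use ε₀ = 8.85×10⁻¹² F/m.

0.536 kV

A = 93.0 × 21.5 mm² = 2.00×10⁻³ m².
C = κε₀A/d = 2.10 × 8.85×10⁻¹² × 2.00×10⁻³ / 1.54×10⁻⁴ = 2.41×10⁻¹⁰ F.
V = √(2U/C) = √(2 × 3.47×10⁻⁵ / 2.41×10⁻¹⁰) = 5.36×10² V.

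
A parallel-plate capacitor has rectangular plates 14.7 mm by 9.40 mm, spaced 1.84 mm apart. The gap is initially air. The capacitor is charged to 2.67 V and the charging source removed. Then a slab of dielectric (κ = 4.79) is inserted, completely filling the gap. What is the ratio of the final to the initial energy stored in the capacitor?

U₂/U₁ ≈ 0.209

Isolated ⇒ Q is held fixed.
C₂ = 4.79 C₁ and U = Q²/(2C), so U₂/U₁ = C₁/C₂ = 0.209.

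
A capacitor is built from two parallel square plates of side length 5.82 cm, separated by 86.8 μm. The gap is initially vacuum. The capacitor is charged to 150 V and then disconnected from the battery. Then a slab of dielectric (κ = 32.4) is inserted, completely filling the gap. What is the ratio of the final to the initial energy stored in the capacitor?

Isolated ⇒ Q is held fixed.
C₂ = 32.4 C₁ and U = Q²/(2C), so U₂/U₁ = C₁/C₂ = 0.0309.

0.0309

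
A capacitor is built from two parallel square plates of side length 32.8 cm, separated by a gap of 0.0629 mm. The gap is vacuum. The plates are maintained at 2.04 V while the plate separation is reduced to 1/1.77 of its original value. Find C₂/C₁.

1.77

C = ε₀A/d scales as 1/d, so C₂/C₁ = d₁/d₂ = 1.77.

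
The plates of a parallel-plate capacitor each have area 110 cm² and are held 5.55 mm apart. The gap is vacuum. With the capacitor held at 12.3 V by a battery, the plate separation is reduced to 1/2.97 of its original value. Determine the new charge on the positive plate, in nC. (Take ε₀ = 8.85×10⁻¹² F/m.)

0.641 nC

A = 110 cm² = 1.10×10⁻² m².
Initially C₁ = ε₀A/d = 8.85×10⁻¹² × 1.10×10⁻² / 5.55×10⁻³ = 1.75×10⁻¹¹ F.
Q₁ = 2.16×10⁻¹⁰ C.
Battery connected ⇒ V is held fixed. C₂ = 2.97 C₁ and Q = CV, so Q₂/Q₁ = C₂/C₁ = 2.97.
Q₂ = 2.97 × 2.16×10⁻¹⁰ = 6.41×10⁻¹⁰ C.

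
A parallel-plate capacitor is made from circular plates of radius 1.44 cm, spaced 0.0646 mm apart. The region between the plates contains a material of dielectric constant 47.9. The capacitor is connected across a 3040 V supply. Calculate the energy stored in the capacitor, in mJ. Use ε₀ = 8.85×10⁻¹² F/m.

A = π(1.44 cm)² = 6.51×10⁻⁴ m².
C = κε₀A/d = 47.9 × 8.85×10⁻¹² × 6.51×10⁻⁴ / 6.46×10⁻⁵ = 4.27×10⁻⁹ F.
U = ½CV² = ½ × 4.27×10⁻⁹ × (3040)² = 1.98×10⁻² J.

U ≈ 19.8 mJ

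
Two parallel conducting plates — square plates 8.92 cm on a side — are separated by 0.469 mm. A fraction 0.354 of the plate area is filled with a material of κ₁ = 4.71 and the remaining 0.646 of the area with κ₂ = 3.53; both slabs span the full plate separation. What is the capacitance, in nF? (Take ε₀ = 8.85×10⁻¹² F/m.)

A = (8.92 cm)² = 7.96×10⁻³ m².
Side-by-side slabs ⇒ two capacitors in parallel, each spanning the full gap.
C₁ = κ₁ε₀A₁/d = 4.71 × 8.85×10⁻¹² × 2.82×10⁻³ / 4.69×10⁻⁴ = 2.50×10⁻¹⁰ F.
C₂ = κ₂ε₀A₂/d = 3.53 × 8.85×10⁻¹² × 5.14×10⁻³ / 4.69×10⁻⁴ = 3.42×10⁻¹⁰ F.
C = C₁ + C₂ = 5.93×10⁻¹⁰ F.

C ≈ 0.593 nF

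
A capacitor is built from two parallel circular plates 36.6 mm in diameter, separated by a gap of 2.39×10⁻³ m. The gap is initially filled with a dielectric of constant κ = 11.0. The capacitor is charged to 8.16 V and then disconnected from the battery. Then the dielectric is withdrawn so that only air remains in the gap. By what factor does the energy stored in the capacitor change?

11.0

Isolated ⇒ Q is held fixed.
C₂ = 0.0909 C₁ and U = Q²/(2C), so U₂/U₁ = C₁/C₂ = 11.0.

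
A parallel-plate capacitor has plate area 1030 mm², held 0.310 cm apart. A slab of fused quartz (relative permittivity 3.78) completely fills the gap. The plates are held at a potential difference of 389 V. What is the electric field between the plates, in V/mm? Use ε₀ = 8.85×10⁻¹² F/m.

E = V/d = 389 / 3.10×10⁻³ = 1.25×10⁵ V/m.

125 V/mm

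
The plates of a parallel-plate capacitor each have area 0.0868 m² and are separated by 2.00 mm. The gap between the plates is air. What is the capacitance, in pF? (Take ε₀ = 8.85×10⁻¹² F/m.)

384 pF

C = ε₀A/d = 8.85×10⁻¹² × 8.68×10⁻² / 2.00×10⁻³ = 3.84×10⁻¹⁰ F.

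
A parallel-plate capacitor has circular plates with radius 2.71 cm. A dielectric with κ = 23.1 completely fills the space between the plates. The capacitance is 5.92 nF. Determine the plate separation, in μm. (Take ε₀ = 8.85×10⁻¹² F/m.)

79.7 μm

A = π(2.71 cm)² = 2.31×10⁻³ m².
d = κε₀A/C = 23.1 × 8.85×10⁻¹² × 2.31×10⁻³ / 5.92×10⁻⁹ = 7.97×10⁻⁵ m.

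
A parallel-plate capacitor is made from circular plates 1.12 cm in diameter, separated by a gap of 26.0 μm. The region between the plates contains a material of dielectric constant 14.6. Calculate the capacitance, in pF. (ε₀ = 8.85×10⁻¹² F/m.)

A = π(1.12/2 cm)² = 9.85×10⁻⁵ m².
C = κε₀A/d = 14.6 × 8.85×10⁻¹² × 9.85×10⁻⁵ / 2.60×10⁻⁵ = 4.90×10⁻¹⁰ F.

490 pF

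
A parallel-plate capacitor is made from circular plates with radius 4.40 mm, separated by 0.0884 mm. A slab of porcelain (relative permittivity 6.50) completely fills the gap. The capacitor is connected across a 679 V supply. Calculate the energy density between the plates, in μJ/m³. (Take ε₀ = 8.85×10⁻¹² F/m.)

1.70×10⁹ μJ/m³

E = V/d = 679 / 8.84×10⁻⁵ = 7.68×10⁶ V/m.
u = ½κε₀E² = ½ × 6.50 × 8.85×10⁻¹² × (7.68×10⁶)² = 1.70×10³ J/m³.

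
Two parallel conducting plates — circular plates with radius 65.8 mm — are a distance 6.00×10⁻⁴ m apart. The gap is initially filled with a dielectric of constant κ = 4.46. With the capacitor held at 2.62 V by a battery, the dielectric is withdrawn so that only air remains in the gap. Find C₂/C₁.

0.224

C = κε₀A/d scales with κ, so C₂/C₁ = 1/κ = 1/4.46 = 0.224.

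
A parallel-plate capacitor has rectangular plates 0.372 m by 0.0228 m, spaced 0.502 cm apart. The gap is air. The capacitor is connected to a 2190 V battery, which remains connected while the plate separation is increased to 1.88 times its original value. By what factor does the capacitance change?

0.532

C = ε₀A/d scales as 1/d, so C₂/C₁ = d₁/d₂ = 1/1.88 = 0.532.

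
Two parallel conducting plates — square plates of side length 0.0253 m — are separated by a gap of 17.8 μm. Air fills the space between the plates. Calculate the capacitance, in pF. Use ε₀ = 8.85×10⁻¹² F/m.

318 pF

A = (0.0253 m)² = 6.40×10⁻⁴ m².
C = ε₀A/d = 8.85×10⁻¹² × 6.40×10⁻⁴ / 1.78×10⁻⁵ = 3.18×10⁻¹⁰ F.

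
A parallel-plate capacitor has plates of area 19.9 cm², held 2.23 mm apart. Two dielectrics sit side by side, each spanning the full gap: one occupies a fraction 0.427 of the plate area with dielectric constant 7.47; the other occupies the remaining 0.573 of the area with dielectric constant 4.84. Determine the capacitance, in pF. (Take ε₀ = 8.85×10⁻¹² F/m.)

A = 19.9 cm² = 1.99×10⁻³ m².
Side-by-side slabs ⇒ two capacitors in parallel, each spanning the full gap.
C₁ = κ₁ε₀A₁/d = 7.47 × 8.85×10⁻¹² × 8.50×10⁻⁴ / 2.23×10⁻³ = 2.52×10⁻¹¹ F.
C₂ = κ₂ε₀A₂/d = 4.84 × 8.85×10⁻¹² × 1.14×10⁻³ / 2.23×10⁻³ = 2.19×10⁻¹¹ F.
C = C₁ + C₂ = 4.71×10⁻¹¹ F.

47.1 pF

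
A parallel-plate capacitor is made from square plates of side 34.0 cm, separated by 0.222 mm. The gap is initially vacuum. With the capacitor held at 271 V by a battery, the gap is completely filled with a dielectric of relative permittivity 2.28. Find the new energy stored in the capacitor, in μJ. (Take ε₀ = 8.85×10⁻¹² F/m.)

U ≈ 386 μJ

A = (34.0 cm)² = 0.116 m².
Initially C₁ = ε₀A/d = 8.85×10⁻¹² × 0.116 / 2.22×10⁻⁴ = 4.61×10⁻⁹ F.
U₁ = 1.69×10⁻⁴ J.
Battery connected ⇒ V is held fixed. C₂ = 2.28 C₁ and U = ½CV², so U₂/U₁ = C₂/C₁ = 2.28.
U₂ = 2.28 × 1.69×10⁻⁴ = 3.86×10⁻⁴ J.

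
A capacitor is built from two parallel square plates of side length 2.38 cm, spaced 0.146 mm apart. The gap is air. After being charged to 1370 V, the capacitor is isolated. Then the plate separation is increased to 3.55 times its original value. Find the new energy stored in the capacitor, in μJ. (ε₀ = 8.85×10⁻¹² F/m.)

A = (2.38 cm)² = 5.66×10⁻⁴ m².
Initially C₁ = ε₀A/d = 8.85×10⁻¹² × 5.66×10⁻⁴ / 1.46×10⁻⁴ = 3.43×10⁻¹¹ F.
U₁ = 3.22×10⁻⁵ J.
Isolated ⇒ Q is held fixed. C₂ = 0.282 C₁ and U = Q²/(2C), so U₂/U₁ = C₁/C₂ = 3.55.
U₂ = 3.55 × 3.22×10⁻⁵ = 1.14×10⁻⁴ J.

114 μJ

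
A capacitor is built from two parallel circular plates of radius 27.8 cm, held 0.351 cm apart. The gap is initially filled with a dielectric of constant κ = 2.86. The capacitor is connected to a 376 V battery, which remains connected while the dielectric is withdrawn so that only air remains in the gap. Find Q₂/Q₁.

Battery connected ⇒ V is held fixed.
C₂ = 0.350 C₁ and Q = CV, so Q₂/Q₁ = C₂/C₁ = 0.350.

0.350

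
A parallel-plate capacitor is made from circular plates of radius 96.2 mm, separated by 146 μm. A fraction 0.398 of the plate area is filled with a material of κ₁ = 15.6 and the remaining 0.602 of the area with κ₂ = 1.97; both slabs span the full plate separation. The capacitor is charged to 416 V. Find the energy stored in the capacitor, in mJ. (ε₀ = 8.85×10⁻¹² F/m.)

U ≈ 1.13 mJ

A = π(96.2 mm)² = 2.91×10⁻² m².
Side-by-side slabs ⇒ two capacitors in parallel, each spanning the full gap.
C₁ = κ₁ε₀A₁/d = 15.6 × 8.85×10⁻¹² × 1.16×10⁻² / 1.46×10⁻⁴ = 1.09×10⁻⁸ F.
C₂ = κ₂ε₀A₂/d = 1.97 × 8.85×10⁻¹² × 1.75×10⁻² / 1.46×10⁻⁴ = 2.09×10⁻⁹ F.
C = C₁ + C₂ = 1.30×10⁻⁸ F.
U = ½CV² = ½ × 1.30×10⁻⁸ × (416)² = 1.13×10⁻³ J.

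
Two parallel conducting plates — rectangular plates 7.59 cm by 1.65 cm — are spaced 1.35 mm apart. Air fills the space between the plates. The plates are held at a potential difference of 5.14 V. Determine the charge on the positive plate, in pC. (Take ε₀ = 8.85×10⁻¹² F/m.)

Q ≈ 42.2 pC

A = 7.59 × 1.65 cm² = 1.25×10⁻³ m².
C = ε₀A/d = 8.85×10⁻¹² × 1.25×10⁻³ / 1.35×10⁻³ = 8.21×10⁻¹² F.
Q = CV = 8.21×10⁻¹² × 5.14 = 4.22×10⁻¹¹ C.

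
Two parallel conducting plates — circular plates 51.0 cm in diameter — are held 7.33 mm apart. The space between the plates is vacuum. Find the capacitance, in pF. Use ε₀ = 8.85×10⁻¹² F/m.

C ≈ 247 pF

A = π(51.0/2 cm)² = 0.204 m².
C = ε₀A/d = 8.85×10⁻¹² × 0.204 / 7.33×10⁻³ = 2.47×10⁻¹⁰ F.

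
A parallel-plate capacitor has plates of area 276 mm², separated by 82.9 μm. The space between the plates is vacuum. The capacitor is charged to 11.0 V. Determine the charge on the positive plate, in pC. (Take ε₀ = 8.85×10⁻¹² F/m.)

A = 276 mm² = 2.76×10⁻⁴ m².
C = ε₀A/d = 8.85×10⁻¹² × 2.76×10⁻⁴ / 8.29×10⁻⁵ = 2.95×10⁻¹¹ F.
Q = CV = 2.95×10⁻¹¹ × 11.0 = 3.24×10⁻¹⁰ C.

324 pC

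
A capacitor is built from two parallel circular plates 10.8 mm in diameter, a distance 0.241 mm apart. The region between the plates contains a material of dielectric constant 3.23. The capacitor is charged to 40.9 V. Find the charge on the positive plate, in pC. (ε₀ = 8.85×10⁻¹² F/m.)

Q ≈ 444 pC

A = π(10.8/2 mm)² = 9.16×10⁻⁵ m².
C = κε₀A/d = 3.23 × 8.85×10⁻¹² × 9.16×10⁻⁵ / 2.41×10⁻⁴ = 1.09×10⁻¹¹ F.
Q = CV = 1.09×10⁻¹¹ × 40.9 = 4.44×10⁻¹⁰ C.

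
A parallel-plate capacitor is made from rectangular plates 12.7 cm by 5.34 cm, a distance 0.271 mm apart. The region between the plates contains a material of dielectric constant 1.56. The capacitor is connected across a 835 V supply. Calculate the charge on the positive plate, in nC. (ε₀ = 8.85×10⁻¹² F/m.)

288 nC

A = 12.7 × 5.34 cm² = 6.78×10⁻³ m².
C = κε₀A/d = 1.56 × 8.85×10⁻¹² × 6.78×10⁻³ / 2.71×10⁻⁴ = 3.45×10⁻¹⁰ F.
Q = CV = 3.45×10⁻¹⁰ × 835 = 2.88×10⁻⁷ C.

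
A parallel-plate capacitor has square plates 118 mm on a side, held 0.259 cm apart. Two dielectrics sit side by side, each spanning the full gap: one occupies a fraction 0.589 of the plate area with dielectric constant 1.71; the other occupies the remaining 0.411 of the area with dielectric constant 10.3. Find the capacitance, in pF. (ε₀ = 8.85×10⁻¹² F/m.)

249 pF

A = (118 mm)² = 1.39×10⁻² m².
Side-by-side slabs ⇒ two capacitors in parallel, each spanning the full gap.
C₁ = κ₁ε₀A₁/d = 1.71 × 8.85×10⁻¹² × 8.20×10⁻³ / 2.59×10⁻³ = 4.79×10⁻¹¹ F.
C₂ = κ₂ε₀A₂/d = 10.3 × 8.85×10⁻¹² × 5.72×10⁻³ / 2.59×10⁻³ = 2.01×10⁻¹⁰ F.
C = C₁ + C₂ = 2.49×10⁻¹⁰ F.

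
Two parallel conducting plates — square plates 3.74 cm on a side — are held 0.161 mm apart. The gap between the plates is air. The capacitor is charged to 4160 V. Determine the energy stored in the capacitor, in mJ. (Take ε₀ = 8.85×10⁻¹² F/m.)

A = (3.74 cm)² = 1.40×10⁻³ m².
C = ε₀A/d = 8.85×10⁻¹² × 1.40×10⁻³ / 1.61×10⁻⁴ = 7.69×10⁻¹¹ F.
U = ½CV² = ½ × 7.69×10⁻¹¹ × (4160)² = 6.65×10⁻⁴ J.

U ≈ 0.665 mJ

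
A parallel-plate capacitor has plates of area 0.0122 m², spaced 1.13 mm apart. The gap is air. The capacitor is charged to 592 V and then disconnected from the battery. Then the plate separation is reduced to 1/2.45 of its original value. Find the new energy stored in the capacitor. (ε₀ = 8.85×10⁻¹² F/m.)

Initially C₁ = ε₀A/d = 8.85×10⁻¹² × 1.22×10⁻² / 1.13×10⁻³ = 9.55×10⁻¹¹ F.
U₁ = 1.67×10⁻⁵ J.
Isolated ⇒ Q is held fixed. C₂ = 2.45 C₁ and U = Q²/(2C), so U₂/U₁ = C₁/C₂ = 0.408.
U₂ = 0.408 × 1.67×10⁻⁵ = 6.83×10⁻⁶ J.

6.83 μJ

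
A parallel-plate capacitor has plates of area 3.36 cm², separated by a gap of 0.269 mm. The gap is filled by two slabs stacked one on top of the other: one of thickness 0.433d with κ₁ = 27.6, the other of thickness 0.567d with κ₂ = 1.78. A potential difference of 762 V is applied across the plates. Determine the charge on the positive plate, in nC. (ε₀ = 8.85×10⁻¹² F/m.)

25.2 nC

A = 3.36 cm² = 3.36×10⁻⁴ m².
Stacked slabs ⇒ two capacitors in series, each with the full plate area.
C₁ = κ₁ε₀A/d₁ = 27.6 × 8.85×10⁻¹² × 3.36×10⁻⁴ / 1.16×10⁻⁴ = 7.05×10⁻¹⁰ F.
C₂ = κ₂ε₀A/d₂ = 1.78 × 8.85×10⁻¹² × 3.36×10⁻⁴ / 1.53×10⁻⁴ = 3.47×10⁻¹¹ F.
C = (1/C₁ + 1/C₂)⁻¹ = 3.31×10⁻¹¹ F.
Q = CV = 3.31×10⁻¹¹ × 762 = 2.52×10⁻⁸ C.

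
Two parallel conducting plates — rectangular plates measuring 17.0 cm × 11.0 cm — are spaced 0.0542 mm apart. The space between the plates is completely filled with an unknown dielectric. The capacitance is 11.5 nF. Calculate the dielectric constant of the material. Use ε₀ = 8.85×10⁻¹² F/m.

κ ≈ 3.77

A = 17.0 × 11.0 cm² = 1.87×10⁻² m².
κ = Cd/(ε₀A) = 1.15×10⁻⁸ × 5.42×10⁻⁵ / (8.85×10⁻¹² × 1.87×10⁻²) = 3.77.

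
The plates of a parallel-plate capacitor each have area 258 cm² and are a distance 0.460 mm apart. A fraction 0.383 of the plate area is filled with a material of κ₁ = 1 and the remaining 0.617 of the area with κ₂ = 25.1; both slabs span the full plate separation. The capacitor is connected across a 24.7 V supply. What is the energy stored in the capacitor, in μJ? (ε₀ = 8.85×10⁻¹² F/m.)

A = 258 cm² = 2.58×10⁻² m².
Side-by-side slabs ⇒ two capacitors in parallel, each spanning the full gap.
C₁ = κ₁ε₀A₁/d = 1.00 × 8.85×10⁻¹² × 9.88×10⁻³ / 4.60×10⁻⁴ = 1.90×10⁻¹⁰ F.
C₂ = κ₂ε₀A₂/d = 25.1 × 8.85×10⁻¹² × 1.59×10⁻² / 4.60×10⁻⁴ = 7.69×10⁻⁹ F.
C = C₁ + C₂ = 7.88×10⁻⁹ F.
U = ½CV² = ½ × 7.88×10⁻⁹ × (24.7)² = 2.40×10⁻⁶ J.

2.40 μJ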